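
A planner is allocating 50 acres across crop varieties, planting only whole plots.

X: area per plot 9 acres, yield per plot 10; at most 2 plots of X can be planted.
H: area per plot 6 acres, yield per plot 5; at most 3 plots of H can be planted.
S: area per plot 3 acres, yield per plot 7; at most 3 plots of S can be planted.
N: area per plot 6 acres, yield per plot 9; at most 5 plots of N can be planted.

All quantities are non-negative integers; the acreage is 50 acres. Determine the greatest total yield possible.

This is a bounded integer knapsack.
Take 1×X, 3×S, and 5×N: area 48 ≤ 50, yield 1·10 + 3·7 + 5·9 = 76.
S has the best ratio (7/3) and is taken to its limit of 3; remaining capacity is filled optimally with the others.

76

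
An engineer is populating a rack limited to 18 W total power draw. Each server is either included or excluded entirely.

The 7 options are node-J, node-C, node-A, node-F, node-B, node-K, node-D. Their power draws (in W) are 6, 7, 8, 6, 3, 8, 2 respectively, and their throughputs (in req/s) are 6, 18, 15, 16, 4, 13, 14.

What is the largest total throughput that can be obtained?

52

This is an integer program with binary decision variables.
Allowing fractional choices, the relaxed optimum would be about 53.6, but servers are indivisible.
node-C + node-F + node-B + node-D: power draw 7 + 6 + 3 + 2 = 18 ≤ 18, throughput 18 + 16 + 4 + 14 = 52.
node-C + node-A + node-D: power draw 7 + 8 + 2 = 17 ≤ 18, throughput 18 + 15 + 14 = 47.
node-C + node-F + node-D: power draw 7 + 6 + 2 = 15 ≤ 18, throughput 18 + 16 + 14 = 48.
Best is node-C, node-F, node-B, and node-D with total throughput 52.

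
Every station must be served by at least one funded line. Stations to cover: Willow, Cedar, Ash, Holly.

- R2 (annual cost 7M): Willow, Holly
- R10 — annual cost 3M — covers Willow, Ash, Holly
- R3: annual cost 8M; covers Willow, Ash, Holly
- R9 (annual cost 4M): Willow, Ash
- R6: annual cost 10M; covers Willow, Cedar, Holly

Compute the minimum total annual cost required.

13

This is a weighted set-cover instance.
Choose R10 and R6: together they cover Willow, Cedar, Ash, Holly — every station.
Total annual cost: 3 + 10 = 13.
No cover costs less than 13.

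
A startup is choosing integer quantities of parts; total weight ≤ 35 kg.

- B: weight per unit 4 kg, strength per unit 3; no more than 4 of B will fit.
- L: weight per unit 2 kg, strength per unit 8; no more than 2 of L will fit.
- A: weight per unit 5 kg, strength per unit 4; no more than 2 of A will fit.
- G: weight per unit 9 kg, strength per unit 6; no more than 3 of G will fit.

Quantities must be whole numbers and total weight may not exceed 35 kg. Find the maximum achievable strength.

39

This is a bounded integer knapsack.
Take 3×B, 2×L, 2×A, and 1×G: weight 35 ≤ 35, strength 3·3 + 2·8 + 2·4 + 1·6 = 39.
L has the best ratio (8/2) and is taken to its limit of 2; remaining capacity is filled optimally with the others.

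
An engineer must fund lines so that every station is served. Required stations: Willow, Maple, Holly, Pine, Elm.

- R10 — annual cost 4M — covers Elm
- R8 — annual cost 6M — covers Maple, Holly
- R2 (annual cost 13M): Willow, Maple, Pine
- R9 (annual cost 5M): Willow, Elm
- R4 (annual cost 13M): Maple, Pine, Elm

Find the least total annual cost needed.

Choose R10, R8, and R2: together they cover Willow, Maple, Holly, Pine, Elm — every station.
Total annual cost: 4 + 6 + 13 = 23.

23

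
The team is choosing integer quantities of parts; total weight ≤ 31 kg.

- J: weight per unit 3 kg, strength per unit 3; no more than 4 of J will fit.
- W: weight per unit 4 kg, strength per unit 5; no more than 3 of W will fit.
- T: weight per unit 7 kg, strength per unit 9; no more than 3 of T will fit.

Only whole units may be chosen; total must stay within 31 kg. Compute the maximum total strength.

2×J, 1×W, and 3×T: weight 31 ≤ 31, strength 2·3 + 1·5 + 3·9 = 38.
2×W and 3×T: weight 29 ≤ 31, strength 2·5 + 3·9 = 37.
Best is 38.

38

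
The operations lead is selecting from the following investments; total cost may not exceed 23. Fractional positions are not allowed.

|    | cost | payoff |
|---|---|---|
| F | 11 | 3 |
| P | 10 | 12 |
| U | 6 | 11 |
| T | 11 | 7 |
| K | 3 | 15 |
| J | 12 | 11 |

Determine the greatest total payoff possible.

38

This is an integer program with binary decision variables.
P + U + K: cost 10 + 6 + 3 = 19 ≤ 23, payoff 12 + 11 + 15 = 38.
U + K + J: cost 6 + 3 + 12 = 21 ≤ 23, payoff 11 + 15 + 11 = 37.
U + T + K: cost 6 + 11 + 3 = 20 ≤ 23, payoff 11 + 7 + 15 = 33.
Best is P, U, and K with total payoff 38.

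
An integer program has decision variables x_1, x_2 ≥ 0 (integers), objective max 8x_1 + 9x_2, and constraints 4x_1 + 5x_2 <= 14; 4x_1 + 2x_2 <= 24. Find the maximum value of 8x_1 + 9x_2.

Relaxing integrality, the LP optimum is 28.00 at (x_1,x_2) = (3.5, 0), which is not an integer point.
(x_1,x_2)=(1,2): 4·1+5·2=14≤14, 4·1+2·2=8≤24, objective 26.
(x_1,x_2)=(2,1): 4·2+5·1=13≤14, 4·2+2·1=10≤24, objective 25.
(x_1,x_2)=(3,0): 4·3+5·0=12≤14, 4·3+2·0=12≤24, objective 24.
(x_1,x_2)=(0,2): 4·0+5·2=10≤14, 4·0+2·2=4≤24, objective 18.
The best lattice point is (1,2), giving 26.

26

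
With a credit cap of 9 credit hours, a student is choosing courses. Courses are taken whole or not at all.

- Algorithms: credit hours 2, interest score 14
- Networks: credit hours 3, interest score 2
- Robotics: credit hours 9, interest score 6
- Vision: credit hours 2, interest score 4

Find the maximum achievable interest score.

20

This is a 0-1 knapsack instance.
Allowing fractional choices, the relaxed optimum would be about 21.3, but courses are indivisible.
Algorithms + Vision: credit hours 2 + 2 = 4 ≤ 9, interest score 14 + 4 = 18.
Algorithms + Networks: credit hours 2 + 3 = 5 ≤ 9, interest score 14 + 2 = 16.
Algorithms + Networks + Vision: credit hours 2 + 3 + 2 = 7 ≤ 9, interest score 14 + 2 + 4 = 20.
Best is Algorithms, Networks, and Vision with total interest score 20.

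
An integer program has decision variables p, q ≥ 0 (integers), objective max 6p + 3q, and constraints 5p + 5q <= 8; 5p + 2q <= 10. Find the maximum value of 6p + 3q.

(p,q)=(1,0) is feasible, giving 6.
(p,q)=(0,1) is feasible, giving 3.
(p,q)=(0,0) is feasible, giving 0.
Maximum is 6 at (p,q)=(1,0).

6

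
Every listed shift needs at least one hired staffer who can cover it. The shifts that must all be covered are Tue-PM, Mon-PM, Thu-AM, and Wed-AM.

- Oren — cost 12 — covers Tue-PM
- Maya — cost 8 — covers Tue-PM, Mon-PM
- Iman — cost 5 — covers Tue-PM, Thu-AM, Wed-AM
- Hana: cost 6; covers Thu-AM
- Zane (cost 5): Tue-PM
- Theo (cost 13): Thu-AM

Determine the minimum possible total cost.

Choose Maya and Iman: together they cover Tue-PM, Mon-PM, Thu-AM, Wed-AM — every shift.
Total cost: 8 + 5 = 13.
No cover costs less than 13.

13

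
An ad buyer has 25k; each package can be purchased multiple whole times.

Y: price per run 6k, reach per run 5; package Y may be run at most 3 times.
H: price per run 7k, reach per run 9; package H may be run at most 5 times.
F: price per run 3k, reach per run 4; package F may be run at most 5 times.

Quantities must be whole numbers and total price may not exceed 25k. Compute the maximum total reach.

This is a bounded integer knapsack.
2×H and 3×F: price 23 ≤ 25, reach 2·9 + 3·4 = 30.
3×H and 1×F: price 24 ≤ 25, reach 3·9 + 1·4 = 31.
Best is 31.

31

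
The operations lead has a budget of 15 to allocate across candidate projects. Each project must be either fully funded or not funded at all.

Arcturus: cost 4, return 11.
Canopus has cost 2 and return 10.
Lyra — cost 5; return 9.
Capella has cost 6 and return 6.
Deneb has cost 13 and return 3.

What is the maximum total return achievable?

Allowing fractional choices, the relaxed optimum would be about 34.0, but projects are indivisible.
Arcturus + Canopus + Lyra: cost 4 + 2 + 5 = 11 ≤ 15, return 11 + 10 + 9 = 30.
Arcturus + Canopus + Capella: cost 4 + 2 + 6 = 12 ≤ 15, return 11 + 10 + 6 = 27.
Best is Arcturus, Canopus, and Lyra with total return 30.

30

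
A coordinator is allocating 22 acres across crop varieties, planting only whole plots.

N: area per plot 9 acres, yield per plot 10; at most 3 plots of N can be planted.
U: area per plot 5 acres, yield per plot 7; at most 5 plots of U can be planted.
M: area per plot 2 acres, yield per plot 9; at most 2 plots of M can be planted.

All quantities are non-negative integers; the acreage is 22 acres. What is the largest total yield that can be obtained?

39

This is a bounded integer knapsack.
M has the best ratio (9/2); taking only M gives at most 2×9 = 18 (stopped by the supply cap of 2).
Mixing does better — 3×U and 2×M: area 19 ≤ 22, yield 3·7 + 2·9 = 39.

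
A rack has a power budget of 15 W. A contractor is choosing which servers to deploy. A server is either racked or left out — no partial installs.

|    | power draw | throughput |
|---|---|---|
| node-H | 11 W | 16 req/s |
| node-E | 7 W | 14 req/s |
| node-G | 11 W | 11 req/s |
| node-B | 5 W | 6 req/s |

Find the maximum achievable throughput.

20

Treat it as a binary knapsack problem.
node-E + node-B: power draw 7 + 5 = 12 ≤ 15, throughput 14 + 6 = 20.
node-H: power draw 11 ≤ 15, throughput 16.
Best is node-E and node-B with total throughput 20.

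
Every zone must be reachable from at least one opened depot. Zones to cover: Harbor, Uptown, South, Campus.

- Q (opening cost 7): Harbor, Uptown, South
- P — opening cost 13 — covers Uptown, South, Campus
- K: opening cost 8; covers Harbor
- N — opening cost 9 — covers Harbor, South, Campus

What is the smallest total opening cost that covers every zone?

16

Choose Q and N: together they cover Harbor, Uptown, South, Campus — every zone.
Total opening cost: 7 + 9 = 16.
No cover costs less than 16.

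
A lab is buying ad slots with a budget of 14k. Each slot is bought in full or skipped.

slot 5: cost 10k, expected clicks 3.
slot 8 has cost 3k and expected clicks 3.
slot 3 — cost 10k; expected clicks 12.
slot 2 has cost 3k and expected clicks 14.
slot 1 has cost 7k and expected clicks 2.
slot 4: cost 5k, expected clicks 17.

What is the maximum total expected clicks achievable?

Take slot 8, slot 2, and slot 4: cost 3 + 3 + 5 = 11 ≤ 14, expected clicks 3 + 14 + 17 = 34.
No other feasible combination does better.

34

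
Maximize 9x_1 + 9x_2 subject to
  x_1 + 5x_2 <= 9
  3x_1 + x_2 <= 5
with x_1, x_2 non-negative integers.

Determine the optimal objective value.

18

The continuous relaxation peaks at (1.14, 1.57) with value 24.43; rounding to a feasible lattice point costs some objective.
(x_1,x_2)=(1,1): 1·1+5·1=6≤9, 3·1+1·1=4≤5, objective 18.
(x_1,x_2)=(0,1): 1·0+5·1=5≤9, 3·0+1·1=1≤5, objective 9.
(x_1,x_2)=(1,0): 1·1+5·0=1≤9, 3·1+1·0=3≤5, objective 9.
Maximum is 18 at (x_1,x_2)=(1,1).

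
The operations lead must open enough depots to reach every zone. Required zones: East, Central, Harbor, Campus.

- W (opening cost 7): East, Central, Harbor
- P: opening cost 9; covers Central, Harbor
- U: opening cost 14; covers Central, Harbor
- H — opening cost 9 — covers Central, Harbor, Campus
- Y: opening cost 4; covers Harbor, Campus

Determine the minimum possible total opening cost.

11

This is a weighted set-cover instance.
Choose W and Y: together they cover East, Central, Harbor, Campus — every zone.
Total opening cost: 7 + 4 = 11.
No cover costs less than 11.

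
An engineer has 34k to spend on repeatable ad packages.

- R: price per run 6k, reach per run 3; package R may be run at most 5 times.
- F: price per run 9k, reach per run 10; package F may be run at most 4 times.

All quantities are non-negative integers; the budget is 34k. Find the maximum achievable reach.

1×R and 3×F: price 33 ≤ 34, reach 1·3 + 3·10 = 33.
3×F: price 27 ≤ 34, reach 3·10 = 30.
Best is 33.

33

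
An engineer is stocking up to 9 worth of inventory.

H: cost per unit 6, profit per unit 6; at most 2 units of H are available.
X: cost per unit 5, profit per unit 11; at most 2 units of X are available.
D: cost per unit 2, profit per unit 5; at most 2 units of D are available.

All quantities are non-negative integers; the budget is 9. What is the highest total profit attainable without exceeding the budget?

21

This is a bounded integer knapsack.
1×X and 1×D: cost 7 ≤ 9, profit 1·11 + 1·5 = 16.
1×X and 2×D: cost 9 ≤ 9, profit 1·11 + 2·5 = 21.
Best is 21.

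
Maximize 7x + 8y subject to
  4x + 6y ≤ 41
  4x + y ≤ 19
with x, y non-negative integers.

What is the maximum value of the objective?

Relaxing integrality, the LP optimum is 60.75 at (x,y) = (3.65, 4.4), which is not an integer point.
(x,y)=(1,6): 4·1+6·6=40≤41, 4·1+1·6=10≤19, objective 55.
(x,y)=(2,5): 4·2+6·5=38≤41, 4·2+1·5=13≤19, objective 54.
(x,y)=(3,4): 4·3+6·4=36≤41, 4·3+1·4=16≤19, objective 53.
(x,y)=(4,3): 4·4+6·3=34≤41, 4·4+1·3=19≤19, objective 52.
No feasible integer point exceeds 55.

55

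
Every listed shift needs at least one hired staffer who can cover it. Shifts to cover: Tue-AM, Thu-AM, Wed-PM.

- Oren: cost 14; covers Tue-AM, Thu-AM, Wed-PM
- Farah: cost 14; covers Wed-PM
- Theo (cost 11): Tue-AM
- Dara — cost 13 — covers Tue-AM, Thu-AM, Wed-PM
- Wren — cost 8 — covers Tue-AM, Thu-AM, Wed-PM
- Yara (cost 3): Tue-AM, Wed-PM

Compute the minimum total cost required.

8

This is a weighted set-cover instance.
The greedy cost-per-new-shift heuristic would pick Yara and Wren for 11, but a cheaper cover exists.
Wren alone covers Tue-AM, Thu-AM, Wed-PM — every shift.
Total cost: 8.
No cover costs less than 8.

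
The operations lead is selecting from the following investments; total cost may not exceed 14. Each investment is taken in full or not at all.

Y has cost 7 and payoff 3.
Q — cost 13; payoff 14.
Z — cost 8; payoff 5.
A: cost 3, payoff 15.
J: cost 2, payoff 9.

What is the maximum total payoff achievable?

29

This is a 0-1 knapsack instance.
Allowing fractional choices, the relaxed optimum would be about 33.7, but investments are indivisible.
Y + A + J: cost 7 + 3 + 2 = 12 ≤ 14, payoff 3 + 15 + 9 = 27.
Z + A + J: cost 8 + 3 + 2 = 13 ≤ 14, payoff 5 + 15 + 9 = 29.
A + J: cost 3 + 2 = 5 ≤ 14, payoff 15 + 9 = 24.
Best is Z, A, and J with total payoff 29.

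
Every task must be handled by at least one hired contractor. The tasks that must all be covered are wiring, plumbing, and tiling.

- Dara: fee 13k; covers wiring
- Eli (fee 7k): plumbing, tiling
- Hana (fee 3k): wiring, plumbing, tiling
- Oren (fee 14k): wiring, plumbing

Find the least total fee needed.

3

Hana alone covers wiring, plumbing, tiling — every task.
Total fee: 3.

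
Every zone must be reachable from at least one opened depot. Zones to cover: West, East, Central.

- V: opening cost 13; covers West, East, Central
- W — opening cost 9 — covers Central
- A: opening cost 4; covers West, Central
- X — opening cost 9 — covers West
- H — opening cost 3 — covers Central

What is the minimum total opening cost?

13

The greedy cost-per-new-zone heuristic would pick A and V for 17, but a cheaper cover exists.
V alone covers West, East, Central — every zone.
Total opening cost: 13.
No cover costs less than 13.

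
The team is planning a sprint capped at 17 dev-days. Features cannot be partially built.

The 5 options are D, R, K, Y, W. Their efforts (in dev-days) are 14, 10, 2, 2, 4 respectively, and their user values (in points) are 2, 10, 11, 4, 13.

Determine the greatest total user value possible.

34

Take R, K, and W: effort 10 + 2 + 4 = 16 ≤ 17, user value 10 + 11 + 13 = 34.
No other feasible combination does better.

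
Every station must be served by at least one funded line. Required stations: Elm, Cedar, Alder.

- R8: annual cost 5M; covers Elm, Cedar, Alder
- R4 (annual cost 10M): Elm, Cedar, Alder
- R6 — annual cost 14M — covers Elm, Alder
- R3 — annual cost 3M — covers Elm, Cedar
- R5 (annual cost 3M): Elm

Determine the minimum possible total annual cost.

5

R8 alone covers Elm, Cedar, Alder — every station.
Total annual cost: 5.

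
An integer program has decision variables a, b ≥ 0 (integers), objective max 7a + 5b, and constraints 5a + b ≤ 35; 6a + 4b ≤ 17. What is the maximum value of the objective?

Relaxing integrality, the LP optimum is 21.25 at (a,b) = (0, 4.25), which is not an integer point.
(a,b)=(0,4): 5·0+1·4=4≤35, 6·0+4·4=16≤17, objective 20.
(a,b)=(0,3): 5·0+1·3=3≤35, 6·0+4·3=12≤17, objective 15.
Maximum is 20 at (a,b)=(0,4).

20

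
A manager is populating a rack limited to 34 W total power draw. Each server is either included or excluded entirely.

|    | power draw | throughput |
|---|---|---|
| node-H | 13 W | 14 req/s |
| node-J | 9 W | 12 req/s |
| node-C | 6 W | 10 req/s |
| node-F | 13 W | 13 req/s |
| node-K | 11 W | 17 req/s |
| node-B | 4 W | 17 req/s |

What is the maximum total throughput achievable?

Allowing fractional choices, the relaxed optimum would be about 60.3, but servers are indivisible.
node-C + node-F + node-K + node-B: power draw 6 + 13 + 11 + 4 = 34 ≤ 34, throughput 10 + 13 + 17 + 17 = 57.
node-H + node-C + node-K + node-B: power draw 13 + 6 + 11 + 4 = 34 ≤ 34, throughput 14 + 10 + 17 + 17 = 58.
node-J + node-C + node-K + node-B: power draw 9 + 6 + 11 + 4 = 30 ≤ 34, throughput 12 + 10 + 17 + 17 = 56.
Best is node-H, node-C, node-K, and node-B with total throughput 58.

58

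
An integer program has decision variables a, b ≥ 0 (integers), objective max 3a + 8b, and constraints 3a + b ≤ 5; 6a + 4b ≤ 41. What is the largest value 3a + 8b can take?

40

(a,b)=(0,5): 3·0+1·5=5≤5, 6·0+4·5=20≤41, objective 40.
(a,b)=(0,4): 3·0+1·4=4≤5, 6·0+4·4=16≤41, objective 32.
The best lattice point is (0,5), giving 40.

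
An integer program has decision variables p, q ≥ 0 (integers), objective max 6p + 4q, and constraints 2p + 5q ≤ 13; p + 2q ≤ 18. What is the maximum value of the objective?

36

(p,q)=(6,0): 2·6+5·0=12≤13, 1·6+2·0=6≤18, objective 36.
(p,q)=(5,0): 2·5+5·0=10≤13, 1·5+2·0=5≤18, objective 30.
No feasible integer point exceeds 36.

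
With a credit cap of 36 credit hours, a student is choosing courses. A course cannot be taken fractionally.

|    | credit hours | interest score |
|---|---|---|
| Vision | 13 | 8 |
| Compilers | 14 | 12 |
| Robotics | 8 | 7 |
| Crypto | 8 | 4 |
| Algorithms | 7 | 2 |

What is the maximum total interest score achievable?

27

Allowing fractional choices, the relaxed optimum would be about 27.5, but courses are indivisible.
Vision + Compilers + Robotics: credit hours 13 + 14 + 8 = 35 ≤ 36, interest score 8 + 12 + 7 = 27.
Compilers + Robotics + Crypto: credit hours 14 + 8 + 8 = 30 ≤ 36, interest score 12 + 7 + 4 = 23.
Vision + Compilers + Crypto: credit hours 13 + 14 + 8 = 35 ≤ 36, interest score 8 + 12 + 4 = 24.
Best is Vision, Compilers, and Robotics with total interest score 27.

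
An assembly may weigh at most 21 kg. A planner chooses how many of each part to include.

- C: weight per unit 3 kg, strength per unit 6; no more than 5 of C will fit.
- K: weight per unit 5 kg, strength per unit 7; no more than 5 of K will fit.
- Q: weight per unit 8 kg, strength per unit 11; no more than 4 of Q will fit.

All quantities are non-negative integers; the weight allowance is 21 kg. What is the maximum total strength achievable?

This is a bounded integer knapsack.
Take 5×C and 1×K: weight 20 ≤ 21, strength 5·6 + 1·7 = 37.
C has the best ratio (6/3) and is taken to its limit of 5; remaining capacity is filled optimally with the others.

37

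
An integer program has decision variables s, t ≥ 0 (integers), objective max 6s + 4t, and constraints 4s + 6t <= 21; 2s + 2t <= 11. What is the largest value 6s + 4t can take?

Relaxing integrality, the LP optimum is 31.50 at (s,t) = (5.25, 0), which is not an integer point.
(s,t)=(5,0): 4·5+6·0=20≤21, 2·5+2·0=10≤11, objective 30.
(s,t)=(4,0): 4·4+6·0=16≤21, 2·4+2·0=8≤11, objective 24.
The best lattice point is (5,0), giving 30.

30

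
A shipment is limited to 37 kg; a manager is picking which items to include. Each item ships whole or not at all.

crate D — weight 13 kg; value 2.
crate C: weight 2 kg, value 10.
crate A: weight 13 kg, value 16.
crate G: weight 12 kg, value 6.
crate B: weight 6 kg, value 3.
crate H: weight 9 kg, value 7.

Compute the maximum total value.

39

crate C + crate A + crate G + crate H: weight 2 + 13 + 12 + 9 = 36 ≤ 37, value 10 + 16 + 6 + 7 = 39.
crate C + crate A + crate B + crate H: weight 2 + 13 + 6 + 9 = 30 ≤ 37, value 10 + 16 + 3 + 7 = 36.
Best is crate C, crate A, crate G, and crate H with total value 39.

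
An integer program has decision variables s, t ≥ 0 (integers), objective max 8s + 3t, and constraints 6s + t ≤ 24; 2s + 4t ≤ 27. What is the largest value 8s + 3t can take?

The continuous relaxation peaks at (3.14, 5.18) with value 40.64; rounding to a feasible lattice point costs some objective.
(s,t)=(3,5) is feasible, giving 39.
(s,t)=(3,4) is feasible, giving 36.
(s,t)=(2,5) is feasible, giving 31.
(s,t)=(2,4) is feasible, giving 28.
No feasible integer point exceeds 39.

39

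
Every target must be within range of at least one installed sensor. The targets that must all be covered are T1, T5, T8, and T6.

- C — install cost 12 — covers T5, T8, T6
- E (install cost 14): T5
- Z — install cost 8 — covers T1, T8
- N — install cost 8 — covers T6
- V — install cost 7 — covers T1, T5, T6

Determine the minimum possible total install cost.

15

Choose Z and V: together they cover T1, T5, T8, T6 — every target.
Total install cost: 8 + 7 = 15.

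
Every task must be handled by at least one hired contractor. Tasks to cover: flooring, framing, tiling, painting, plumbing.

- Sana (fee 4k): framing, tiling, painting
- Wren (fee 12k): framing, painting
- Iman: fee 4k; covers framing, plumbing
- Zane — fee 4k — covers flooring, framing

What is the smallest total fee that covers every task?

Choose Sana, Iman, and Zane: together they cover flooring, framing, tiling, painting, plumbing — every task.
Total fee: 4 + 4 + 4 = 12.

12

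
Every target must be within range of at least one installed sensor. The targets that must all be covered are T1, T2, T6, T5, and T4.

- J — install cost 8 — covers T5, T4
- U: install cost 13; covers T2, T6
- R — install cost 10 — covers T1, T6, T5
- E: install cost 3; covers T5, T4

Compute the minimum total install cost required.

26

Choose U, R, and E: together they cover T1, T2, T6, T5, T4 — every target.
Total install cost: 13 + 10 + 3 = 26.
No cover costs less than 26.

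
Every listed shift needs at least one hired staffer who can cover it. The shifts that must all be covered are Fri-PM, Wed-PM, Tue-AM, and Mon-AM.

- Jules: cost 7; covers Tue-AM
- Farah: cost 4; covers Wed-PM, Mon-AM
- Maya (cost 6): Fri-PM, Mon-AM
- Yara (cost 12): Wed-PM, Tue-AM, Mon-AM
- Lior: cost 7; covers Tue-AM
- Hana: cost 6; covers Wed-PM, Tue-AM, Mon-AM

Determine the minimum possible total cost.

The greedy cost-per-new-shift heuristic would pick Farah, Maya, and Hana for 16, but a cheaper cover exists.
Choose Maya and Hana: together they cover Fri-PM, Wed-PM, Tue-AM, Mon-AM — every shift.
Total cost: 6 + 6 = 12.
No cover costs less than 12.

12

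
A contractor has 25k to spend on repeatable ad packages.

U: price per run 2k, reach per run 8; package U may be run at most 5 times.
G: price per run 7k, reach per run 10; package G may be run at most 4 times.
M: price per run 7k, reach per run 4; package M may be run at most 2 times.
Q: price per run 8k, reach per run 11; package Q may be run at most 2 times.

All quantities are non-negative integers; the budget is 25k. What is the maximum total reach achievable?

61

Take 5×U, 1×G, and 1×Q: price 25 ≤ 25, reach 5·8 + 1·10 + 1·11 = 61.
U has the best ratio (8/2) and is taken to its limit of 5; remaining capacity is filled optimally with the others.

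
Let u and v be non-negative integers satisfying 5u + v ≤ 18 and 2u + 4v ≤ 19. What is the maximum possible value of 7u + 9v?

48

The continuous relaxation peaks at (2.94, 3.28) with value 50.11; rounding to a feasible lattice point costs some objective.
(u,v)=(3,3): 5·3+1·3=18≤18, 2·3+4·3=18≤19, objective 48.
(u,v)=(1,4): 5·1+1·4=9≤18, 2·1+4·4=18≤19, objective 43.
(u,v)=(2,3): 5·2+1·3=13≤18, 2·2+4·3=16≤19, objective 41.
(u,v)=(3,2): 5·3+1·2=17≤18, 2·3+4·2=14≤19, objective 39.
No feasible integer point exceeds 48.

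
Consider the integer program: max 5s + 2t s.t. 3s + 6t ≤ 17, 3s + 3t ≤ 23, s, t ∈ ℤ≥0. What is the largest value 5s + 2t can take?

25

Relaxing integrality, the LP optimum is 28.33 at (s,t) = (5.67, 0), which is not an integer point.
(s,t)=(5,0): 3·5+6·0=15≤17, 3·5+3·0=15≤23, objective 25.
(s,t)=(4,0): 3·4+6·0=12≤17, 3·4+3·0=12≤23, objective 20.
No feasible integer point exceeds 25.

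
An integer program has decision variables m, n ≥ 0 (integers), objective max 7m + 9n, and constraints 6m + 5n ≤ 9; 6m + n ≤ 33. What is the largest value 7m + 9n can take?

9

(m,n)=(0,1) is feasible, giving 9.
(m,n)=(1,0) is feasible, giving 7.
(m,n)=(0,0) is feasible, giving 0.
The best lattice point is (0,1), giving 9.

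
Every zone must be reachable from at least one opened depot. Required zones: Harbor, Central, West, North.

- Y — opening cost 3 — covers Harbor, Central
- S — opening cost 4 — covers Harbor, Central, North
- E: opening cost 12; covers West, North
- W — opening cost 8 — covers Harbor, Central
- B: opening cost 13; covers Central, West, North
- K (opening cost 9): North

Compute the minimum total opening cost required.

15

Choose Y and E: together they cover Harbor, Central, West, North — every zone.
Total opening cost: 3 + 12 = 15.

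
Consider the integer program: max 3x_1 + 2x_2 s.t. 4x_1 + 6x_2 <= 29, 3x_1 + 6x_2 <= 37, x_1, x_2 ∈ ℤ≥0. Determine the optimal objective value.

The continuous relaxation peaks at (7.25, 0) with value 21.75; rounding to a feasible lattice point costs some objective.
(x_1,x_2)=(7,0): 4·7+6·0=28≤29, 3·7+6·0=21≤37, objective 21.
(x_1,x_2)=(6,0): 4·6+6·0=24≤29, 3·6+6·0=18≤37, objective 18.
The best lattice point is (7,0), giving 21.

21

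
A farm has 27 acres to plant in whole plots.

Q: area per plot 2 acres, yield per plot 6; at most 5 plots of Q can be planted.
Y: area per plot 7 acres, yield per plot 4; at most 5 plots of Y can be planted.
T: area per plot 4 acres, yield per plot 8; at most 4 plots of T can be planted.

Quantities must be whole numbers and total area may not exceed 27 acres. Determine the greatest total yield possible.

5×Q and 4×T: area 26 ≤ 27, yield 5·6 + 4·8 = 62.
4×Q and 4×T: area 24 ≤ 27, yield 4·6 + 4·8 = 56.
Best is 62.

62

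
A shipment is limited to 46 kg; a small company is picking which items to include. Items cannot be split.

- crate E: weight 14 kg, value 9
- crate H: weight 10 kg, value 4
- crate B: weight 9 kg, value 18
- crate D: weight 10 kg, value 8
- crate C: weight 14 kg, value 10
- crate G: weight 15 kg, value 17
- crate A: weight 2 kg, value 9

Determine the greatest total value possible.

56

crate H + crate B + crate D + crate G + crate A: weight 10 + 9 + 10 + 15 + 2 = 46 ≤ 46, value 4 + 18 + 8 + 17 + 9 = 56.
crate B + crate C + crate G + crate A: weight 9 + 14 + 15 + 2 = 40 ≤ 46, value 18 + 10 + 17 + 9 = 54.
Best is crate H, crate B, crate D, crate G, and crate A with total value 56.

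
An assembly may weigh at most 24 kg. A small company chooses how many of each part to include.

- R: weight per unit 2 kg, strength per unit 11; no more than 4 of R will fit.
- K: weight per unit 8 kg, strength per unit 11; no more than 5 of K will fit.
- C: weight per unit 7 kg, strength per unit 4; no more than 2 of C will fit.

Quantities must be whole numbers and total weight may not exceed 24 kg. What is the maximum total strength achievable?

66

R has the best ratio (11/2); taking only R gives at most 4×11 = 44 (stopped by the supply cap of 4).
Mixing does better — 4×R and 2×K: weight 24 ≤ 24, strength 4·11 + 2·11 = 66.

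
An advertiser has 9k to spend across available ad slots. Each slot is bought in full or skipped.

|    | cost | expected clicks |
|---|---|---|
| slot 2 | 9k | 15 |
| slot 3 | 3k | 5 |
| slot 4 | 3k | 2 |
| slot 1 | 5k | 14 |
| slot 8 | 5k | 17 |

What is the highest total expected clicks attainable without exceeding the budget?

22

slot 3 + slot 8: cost 3 + 5 = 8 ≤ 9, expected clicks 5 + 17 = 22.
slot 3 + slot 1: cost 3 + 5 = 8 ≤ 9, expected clicks 5 + 14 = 19.
Best is slot 3 and slot 8 with total expected clicks 22.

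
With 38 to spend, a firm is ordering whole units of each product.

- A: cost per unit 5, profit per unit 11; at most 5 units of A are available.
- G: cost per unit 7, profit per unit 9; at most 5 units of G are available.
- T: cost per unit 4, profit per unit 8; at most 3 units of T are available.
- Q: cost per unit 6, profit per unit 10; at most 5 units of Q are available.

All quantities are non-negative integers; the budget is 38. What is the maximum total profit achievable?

4×A, 3×T, and 1×Q: cost 38 ≤ 38, profit 4·11 + 3·8 + 1·10 = 78.
5×A and 3×T: cost 37 ≤ 38, profit 5·11 + 3·8 = 79.
Best is 79.

79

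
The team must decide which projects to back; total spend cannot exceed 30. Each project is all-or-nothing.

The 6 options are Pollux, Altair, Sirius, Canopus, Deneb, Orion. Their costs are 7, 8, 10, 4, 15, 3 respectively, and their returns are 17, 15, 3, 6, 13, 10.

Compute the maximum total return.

Allowing fractional choices, the relaxed optimum would be about 54.9, but projects are indivisible.
Pollux + Canopus + Deneb + Orion: cost 7 + 4 + 15 + 3 = 29 ≤ 30, return 17 + 6 + 13 + 10 = 46.
Pollux + Altair + Sirius + Orion: cost 7 + 8 + 10 + 3 = 28 ≤ 30, return 17 + 15 + 3 + 10 = 45.
Pollux + Altair + Canopus + Orion: cost 7 + 8 + 4 + 3 = 22 ≤ 30, return 17 + 15 + 6 + 10 = 48.
Best is Pollux, Altair, Canopus, and Orion with total return 48.

48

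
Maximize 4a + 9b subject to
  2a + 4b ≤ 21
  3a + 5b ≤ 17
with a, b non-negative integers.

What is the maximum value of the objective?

27

The continuous relaxation peaks at (0, 3.4) with value 30.60; rounding to a feasible lattice point costs some objective.
(a,b)=(0,3) is feasible, giving 27.
(a,b)=(1,2) is feasible, giving 22.
(a,b)=(0,2) is feasible, giving 18.
Maximum is 27 at (a,b)=(0,3).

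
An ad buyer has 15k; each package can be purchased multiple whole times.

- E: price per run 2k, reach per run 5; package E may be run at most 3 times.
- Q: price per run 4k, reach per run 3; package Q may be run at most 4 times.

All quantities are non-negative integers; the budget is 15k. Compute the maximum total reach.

21

This is a bounded integer knapsack.
3×E and 2×Q: price 14 ≤ 15, reach 3·5 + 2·3 = 21.
3×E and 1×Q: price 10 ≤ 15, reach 3·5 + 1·3 = 18.
Best is 21.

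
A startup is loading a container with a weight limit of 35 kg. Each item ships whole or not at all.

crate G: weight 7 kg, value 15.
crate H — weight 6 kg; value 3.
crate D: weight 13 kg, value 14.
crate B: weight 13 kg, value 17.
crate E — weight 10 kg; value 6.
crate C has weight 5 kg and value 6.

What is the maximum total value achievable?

46

Treat it as a binary knapsack problem.
crate G + crate B + crate E + crate C: weight 7 + 13 + 10 + 5 = 35 ≤ 35, value 15 + 17 + 6 + 6 = 44.
crate G + crate D + crate B: weight 7 + 13 + 13 = 33 ≤ 35, value 15 + 14 + 17 = 46.
Best is crate G, crate D, and crate B with total value 46.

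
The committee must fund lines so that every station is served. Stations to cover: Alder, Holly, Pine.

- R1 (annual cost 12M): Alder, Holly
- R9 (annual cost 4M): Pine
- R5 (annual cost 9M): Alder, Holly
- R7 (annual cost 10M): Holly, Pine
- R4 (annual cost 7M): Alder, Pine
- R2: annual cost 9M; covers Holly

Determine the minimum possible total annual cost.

13

Choose R9 and R5: together they cover Alder, Holly, Pine — every station.
Total annual cost: 4 + 9 = 13.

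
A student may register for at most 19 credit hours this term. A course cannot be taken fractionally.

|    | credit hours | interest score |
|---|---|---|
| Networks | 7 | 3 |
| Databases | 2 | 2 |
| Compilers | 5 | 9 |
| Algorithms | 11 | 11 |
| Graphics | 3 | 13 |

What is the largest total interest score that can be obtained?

33

Treat it as a binary knapsack problem.
Databases + Algorithms + Graphics: credit hours 2 + 11 + 3 = 16 ≤ 19, interest score 2 + 11 + 13 = 26.
Compilers + Algorithms + Graphics: credit hours 5 + 11 + 3 = 19 ≤ 19, interest score 9 + 11 + 13 = 33.
Networks + Databases + Compilers + Graphics: credit hours 7 + 2 + 5 + 3 = 17 ≤ 19, interest score 3 + 2 + 9 + 13 = 27.
Best is Compilers, Algorithms, and Graphics with total interest score 33.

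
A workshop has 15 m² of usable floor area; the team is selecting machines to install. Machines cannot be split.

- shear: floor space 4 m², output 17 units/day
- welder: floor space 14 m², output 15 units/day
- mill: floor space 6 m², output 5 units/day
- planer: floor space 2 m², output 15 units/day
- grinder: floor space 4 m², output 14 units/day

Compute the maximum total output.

Take shear, planer, and grinder: floor space 4 + 2 + 4 = 10 ≤ 15, output 17 + 15 + 14 = 46.
No other feasible combination does better.

46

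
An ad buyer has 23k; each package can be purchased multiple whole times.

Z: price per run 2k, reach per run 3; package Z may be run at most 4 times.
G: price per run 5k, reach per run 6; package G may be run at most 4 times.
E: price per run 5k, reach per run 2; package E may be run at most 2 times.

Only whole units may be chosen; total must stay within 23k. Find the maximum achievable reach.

This is a bounded integer knapsack.
4×Z and 3×G: price 23 ≤ 23, reach 4·3 + 3·6 = 30.
1×Z and 4×G: price 22 ≤ 23, reach 1·3 + 4·6 = 27.
Best is 30.

30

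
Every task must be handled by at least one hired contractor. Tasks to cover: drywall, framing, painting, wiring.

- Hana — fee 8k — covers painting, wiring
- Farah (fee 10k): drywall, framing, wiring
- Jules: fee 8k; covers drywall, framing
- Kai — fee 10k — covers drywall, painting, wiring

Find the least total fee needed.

16

The greedy cost-per-new-task heuristic would pick Farah and Hana for 18, but a cheaper cover exists.
Choose Hana and Jules: together they cover drywall, framing, painting, wiring — every task.
Total fee: 8 + 8 = 16.
No cover costs less than 16.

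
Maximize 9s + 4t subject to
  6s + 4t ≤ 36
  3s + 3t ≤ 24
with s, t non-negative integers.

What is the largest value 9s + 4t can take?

54

(s,t)=(6,0): 6·6+4·0=36≤36, 3·6+3·0=18≤24, objective 54.
(s,t)=(5,1): 6·5+4·1=34≤36, 3·5+3·1=18≤24, objective 49.
(s,t)=(5,0): 6·5+4·0=30≤36, 3·5+3·0=15≤24, objective 45.
Maximum is 54 at (s,t)=(6,0).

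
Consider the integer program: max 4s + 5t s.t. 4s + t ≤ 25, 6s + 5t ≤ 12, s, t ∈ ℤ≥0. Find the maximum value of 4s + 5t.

10

Relaxing integrality, the LP optimum is 12.00 at (s,t) = (0, 2.4), which is not an integer point.
(s,t)=(0,2): 4·0+1·2=2≤25, 6·0+5·2=10≤12, objective 10.
(s,t)=(1,1): 4·1+1·1=5≤25, 6·1+5·1=11≤12, objective 9.
(s,t)=(0,1): 4·0+1·1=1≤25, 6·0+5·1=5≤12, objective 5.
The best lattice point is (0,2), giving 10.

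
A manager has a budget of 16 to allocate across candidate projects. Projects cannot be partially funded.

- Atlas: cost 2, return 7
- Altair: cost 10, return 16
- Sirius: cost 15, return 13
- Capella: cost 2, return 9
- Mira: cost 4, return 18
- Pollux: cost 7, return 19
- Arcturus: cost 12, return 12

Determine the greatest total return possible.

Allowing fractional choices, the relaxed optimum would be about 54.6, but projects are indivisible.
Atlas + Capella + Mira + Pollux: cost 2 + 2 + 4 + 7 = 15 ≤ 16, return 7 + 9 + 18 + 19 = 53.
Capella + Mira + Pollux: cost 2 + 4 + 7 = 13 ≤ 16, return 9 + 18 + 19 = 46.
Best is Atlas, Capella, Mira, and Pollux with total return 53.

53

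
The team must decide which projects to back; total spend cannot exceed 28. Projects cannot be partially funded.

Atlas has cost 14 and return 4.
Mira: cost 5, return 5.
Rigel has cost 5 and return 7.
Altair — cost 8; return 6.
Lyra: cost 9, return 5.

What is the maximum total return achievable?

23

Mira + Rigel + Altair: cost 5 + 5 + 8 = 18 ≤ 28, return 5 + 7 + 6 = 18.
Rigel + Altair + Lyra: cost 5 + 8 + 9 = 22 ≤ 28, return 7 + 6 + 5 = 18.
Mira + Rigel + Altair + Lyra: cost 5 + 5 + 8 + 9 = 27 ≤ 28, return 5 + 7 + 6 + 5 = 23.
Best is Mira, Rigel, Altair, and Lyra with total return 23.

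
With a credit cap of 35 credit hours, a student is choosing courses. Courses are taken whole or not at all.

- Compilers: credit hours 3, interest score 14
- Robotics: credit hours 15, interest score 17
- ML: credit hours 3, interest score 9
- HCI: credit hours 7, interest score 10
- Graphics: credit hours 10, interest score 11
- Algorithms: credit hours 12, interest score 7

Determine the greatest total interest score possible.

Allowing fractional choices, the relaxed optimum would be about 57.7, but courses are indivisible.
Compilers + ML + HCI + Graphics + Algorithms: credit hours 3 + 3 + 7 + 10 + 12 = 35 ≤ 35, interest score 14 + 9 + 10 + 11 + 7 = 51.
Compilers + Robotics + HCI + Graphics: credit hours 3 + 15 + 7 + 10 = 35 ≤ 35, interest score 14 + 17 + 10 + 11 = 52.
Compilers + Robotics + ML + Graphics: credit hours 3 + 15 + 3 + 10 = 31 ≤ 35, interest score 14 + 17 + 9 + 11 = 51.
Best is Compilers, Robotics, HCI, and Graphics with total interest score 52.

52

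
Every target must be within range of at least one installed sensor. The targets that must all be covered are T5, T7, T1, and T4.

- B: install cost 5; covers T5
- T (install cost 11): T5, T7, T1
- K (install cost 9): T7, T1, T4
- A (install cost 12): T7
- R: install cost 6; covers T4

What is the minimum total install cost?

This is an integer covering problem.
Choose B and K: together they cover T5, T7, T1, T4 — every target.
Total install cost: 5 + 9 = 14.
No cover costs less than 14.

14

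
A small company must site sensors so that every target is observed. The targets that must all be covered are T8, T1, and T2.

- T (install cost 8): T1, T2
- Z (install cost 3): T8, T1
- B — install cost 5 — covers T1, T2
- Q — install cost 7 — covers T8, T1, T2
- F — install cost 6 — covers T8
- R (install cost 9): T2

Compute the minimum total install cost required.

7

The greedy cost-per-new-target heuristic would pick Z and B for 8, but a cheaper cover exists.
Q alone covers T8, T1, T2 — every target.
Total install cost: 7.
No cover costs less than 7.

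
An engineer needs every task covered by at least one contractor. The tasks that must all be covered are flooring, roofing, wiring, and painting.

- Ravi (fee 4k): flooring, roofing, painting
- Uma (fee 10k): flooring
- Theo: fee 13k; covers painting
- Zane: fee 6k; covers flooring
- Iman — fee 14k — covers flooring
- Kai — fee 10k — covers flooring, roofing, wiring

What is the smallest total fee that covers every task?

Choose Ravi and Kai: together they cover flooring, roofing, wiring, painting — every task.
Total fee: 4 + 10 = 14.

14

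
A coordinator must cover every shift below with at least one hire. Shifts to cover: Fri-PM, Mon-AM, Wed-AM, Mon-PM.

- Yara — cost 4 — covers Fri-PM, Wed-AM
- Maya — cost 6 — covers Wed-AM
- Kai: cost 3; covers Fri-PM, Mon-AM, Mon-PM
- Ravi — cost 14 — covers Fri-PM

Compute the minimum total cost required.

7

This is an integer covering problem.
Choose Yara and Kai: together they cover Fri-PM, Mon-AM, Wed-AM, Mon-PM — every shift.
Total cost: 4 + 3 = 7.
No cover costs less than 7.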